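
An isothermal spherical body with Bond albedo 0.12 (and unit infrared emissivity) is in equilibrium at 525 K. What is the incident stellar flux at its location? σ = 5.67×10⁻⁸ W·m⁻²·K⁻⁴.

S ≈ 19600 W/m²

(1−a)S·πr² = σ·4πr²·T⁴ ⇒ S = 4σT⁴/(1−a).
S = 4·5.67×10⁻⁸·7.597×10¹⁰/0.880.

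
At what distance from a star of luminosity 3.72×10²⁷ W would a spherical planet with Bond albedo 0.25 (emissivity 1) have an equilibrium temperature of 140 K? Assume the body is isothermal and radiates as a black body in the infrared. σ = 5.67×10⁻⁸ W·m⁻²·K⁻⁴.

For an isothermal black-emitting sphere, (1−a)S·πr² = σ·4πr²·T⁴ ⇒ S = 4σT⁴/(1−a).
S = 4·5.67×10⁻⁸·(140)⁴/0.750 = 116.2 W/m².
Flux falls as S = L/(4πd²), so d = √(L/(4πS)) = √(3.72×10²⁷/(4π·116.2)).

d ≈ 1.60×10¹² m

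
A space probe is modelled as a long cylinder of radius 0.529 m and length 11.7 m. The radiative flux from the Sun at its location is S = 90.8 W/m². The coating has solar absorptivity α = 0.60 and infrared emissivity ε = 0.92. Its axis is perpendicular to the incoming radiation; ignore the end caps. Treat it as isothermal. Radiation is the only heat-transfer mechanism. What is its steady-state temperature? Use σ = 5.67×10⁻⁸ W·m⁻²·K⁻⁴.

T ≈ 135 K

At equilibrium, absorbed power = emitted power.
Absorbing cross-section = 2rL = 12.38 m²; emitting surface = 2πrL = 38.89 m² (ratio π).
αS·A_cross = εσ·A_surf·T⁴  ⇒  T⁴ = αS/(ε·πσ).
T⁴ = 0.600·90.8/(0.92·π·5.67×10⁻⁸) = 3.324×10⁸ K⁴.
T = (3.324×10⁸)^(1/4).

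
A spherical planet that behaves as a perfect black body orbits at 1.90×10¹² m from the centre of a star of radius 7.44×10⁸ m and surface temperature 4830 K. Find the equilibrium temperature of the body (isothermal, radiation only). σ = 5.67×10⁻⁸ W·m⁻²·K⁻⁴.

T ≈ 67.6 K

The star's surface emits σT_*⁴; at distance d the flux is S = σT_*⁴(R_*/d)².
S = 5.67×10⁻⁸·(4830)⁴·(7.44×10⁸/1.90×10¹²)² = 4.732 W/m².
For an isothermal sphere T⁴ = (1−a)S/(4σ) = 2.086×10⁷ K⁴.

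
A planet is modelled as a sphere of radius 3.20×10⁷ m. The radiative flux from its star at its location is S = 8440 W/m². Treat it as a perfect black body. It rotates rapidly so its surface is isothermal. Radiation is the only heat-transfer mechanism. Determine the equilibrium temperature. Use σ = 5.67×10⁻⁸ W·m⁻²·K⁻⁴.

At equilibrium, absorbed power = emitted power.
Absorbing cross-section = πr² = 3.217×10¹⁵ m²; emitting surface = 4πr² = 1.287×10¹⁶ m² (ratio 4).
S·A_cross = εσ·A_surf·T⁴  ⇒  T⁴ = S/(4σ).
T⁴ = 1.00·8440/(4·5.67×10⁻⁸) = 3.721×10¹⁰ K⁴.
T = (3.721×10¹⁰)^(1/4).

T ≈ 439 K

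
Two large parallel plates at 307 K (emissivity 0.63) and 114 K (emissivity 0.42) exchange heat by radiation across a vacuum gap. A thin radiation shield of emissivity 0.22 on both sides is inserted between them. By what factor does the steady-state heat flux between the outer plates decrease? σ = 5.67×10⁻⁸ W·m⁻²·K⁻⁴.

Without shield: q₀ = σΔ(T⁴)/(1/ε₁+1/ε₂−1) with denominator 2.968.
With shield the two gaps are in series; the resistances add: (1/ε₁+1/ε_s−1)+(1/ε_s+1/ε₂−1) = 5.133+5.926 = 11.06.
Heat-flux ratio q₀/q = 11.06/2.968.

factor ≈ 3.73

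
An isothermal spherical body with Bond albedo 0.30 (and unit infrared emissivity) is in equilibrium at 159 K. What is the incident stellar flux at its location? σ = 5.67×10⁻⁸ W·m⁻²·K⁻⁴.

(1−a)S·πr² = σ·4πr²·T⁴ ⇒ S = 4σT⁴/(1−a).
S = 4·5.67×10⁻⁸·6.391×10⁸/0.700.

S ≈ 207 W/m²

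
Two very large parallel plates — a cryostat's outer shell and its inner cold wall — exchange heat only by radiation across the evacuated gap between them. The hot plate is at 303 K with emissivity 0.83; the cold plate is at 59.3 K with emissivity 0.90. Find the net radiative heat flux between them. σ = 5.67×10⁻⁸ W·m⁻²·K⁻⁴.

q ≈ 363 W/m²

For two infinite grey parallel plates, q = σ(T₁⁴ − T₂⁴)/(1/ε₁ + 1/ε₂ − 1).
T₁⁴ − T₂⁴ = 8.429×10⁹ − 1.237×10⁷ = 8.417×10⁹ K⁴.
1/ε₁ + 1/ε₂ − 1 = 1.205 + 1.111 − 1 = 1.316.
q = 5.67×10⁻⁸ × 8.417×10⁹ / 1.316.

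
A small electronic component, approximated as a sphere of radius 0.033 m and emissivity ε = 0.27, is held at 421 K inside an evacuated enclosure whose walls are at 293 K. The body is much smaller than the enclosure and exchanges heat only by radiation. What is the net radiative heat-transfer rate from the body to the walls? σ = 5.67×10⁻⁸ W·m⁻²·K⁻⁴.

P_net ≈ 5.04 W

For a small grey body in a large enclosure: P_net = εσA(T_body⁴ − T_wall⁴).
A = 4πr² = 0.01368 m²; T_body⁴ − T_wall⁴ = 3.141×10¹⁰ − 7.370×10⁹ = 2.404×10¹⁰ K⁴.
|P_net| = 0.27·5.67×10⁻⁸·0.01368·2.404×10¹⁰.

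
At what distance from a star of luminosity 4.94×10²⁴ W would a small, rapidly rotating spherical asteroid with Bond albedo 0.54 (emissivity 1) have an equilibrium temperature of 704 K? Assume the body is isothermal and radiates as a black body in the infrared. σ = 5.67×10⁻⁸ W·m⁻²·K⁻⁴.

d ≈ 1.80×10⁹ m

For an isothermal black-emitting sphere, (1−a)S·πr² = σ·4πr²·T⁴ ⇒ S = 4σT⁴/(1−a).
S = 4·5.67×10⁻⁸·(704)⁴/0.460 = 1.211×10⁵ W/m².
Flux falls as S = L/(4πd²), so d = √(L/(4πS)) = √(4.94×10²⁴/(4π·1.211×10⁵)).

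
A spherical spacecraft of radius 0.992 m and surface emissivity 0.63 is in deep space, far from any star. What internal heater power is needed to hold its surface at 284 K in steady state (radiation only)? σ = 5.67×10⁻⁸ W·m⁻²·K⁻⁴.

P ≈ 2870 W

P = εσ·4πr²·T⁴.
4πr² = 12.37 m²; T⁴ = 6.505×10⁹ K⁴.
P = 0.63·5.67×10⁻⁸·12.37·6.505×10⁹.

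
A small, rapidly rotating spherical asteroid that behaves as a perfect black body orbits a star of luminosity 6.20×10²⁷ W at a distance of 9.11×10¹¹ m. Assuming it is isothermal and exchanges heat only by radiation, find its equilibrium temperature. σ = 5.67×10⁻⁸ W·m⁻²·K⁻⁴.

T ≈ 226 K

First find the stellar flux at distance d: S = L/(4πd²) = 6.20×10²⁷/(4π·(9.11×10¹¹)²) = 594.5 W/m².
For an isothermal sphere, absorbed (1−a)S·πr² = emitted σ·4πr²·T⁴, so T⁴ = (1−a)S/(4σ).
T⁴ = 1.00·594.5/(4·5.67×10⁻⁸) = 2.621×10⁹ K⁴.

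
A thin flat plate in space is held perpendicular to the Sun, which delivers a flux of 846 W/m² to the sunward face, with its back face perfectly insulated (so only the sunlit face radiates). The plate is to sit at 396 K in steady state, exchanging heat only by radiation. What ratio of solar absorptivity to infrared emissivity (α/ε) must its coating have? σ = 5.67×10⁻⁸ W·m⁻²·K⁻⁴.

α/ε ≈ 1.65

Balance: αS·A = εσ·1A·T⁴ ⇒ α/ε = σT⁴/S.
α/ε = 5.67×10⁻⁸·(396)⁴/846 = 5.67×10⁻⁸·2.459×10¹⁰/846.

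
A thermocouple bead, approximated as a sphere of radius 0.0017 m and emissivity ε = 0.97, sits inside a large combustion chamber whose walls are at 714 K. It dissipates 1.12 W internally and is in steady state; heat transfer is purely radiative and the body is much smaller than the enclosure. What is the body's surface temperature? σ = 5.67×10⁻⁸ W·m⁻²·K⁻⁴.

T ≈ 952 K

For a small grey body in a large enclosure, net radiated power = εσA(T⁴ − T_w⁴).
Steady state: P = εσA(T⁴ − T_w⁴) with A = 4πr² = 3.632×10⁻⁵ m².
T⁴ = P/(εσA) + T_w⁴ = 1.12/(0.97·5.67×10⁻⁸·3.632×10⁻⁵) + (714)⁴
    = 5.607×10¹¹ + 2.599×10¹¹ = 8.206×10¹¹ K⁴.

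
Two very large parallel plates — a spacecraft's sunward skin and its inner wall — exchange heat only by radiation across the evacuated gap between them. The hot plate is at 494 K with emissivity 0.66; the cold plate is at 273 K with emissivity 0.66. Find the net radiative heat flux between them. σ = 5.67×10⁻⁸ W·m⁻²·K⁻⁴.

For two infinite grey parallel plates, q = σ(T₁⁴ − T₂⁴)/(1/ε₁ + 1/ε₂ − 1).
T₁⁴ − T₂⁴ = 5.955×10¹⁰ − 5.555×10⁹ = 5.400×10¹⁰ K⁴.
1/ε₁ + 1/ε₂ − 1 = 1.515 + 1.515 − 1 = 2.030.
q = 5.67×10⁻⁸ × 5.400×10¹⁰ / 2.030.

q ≈ 1510 W/m²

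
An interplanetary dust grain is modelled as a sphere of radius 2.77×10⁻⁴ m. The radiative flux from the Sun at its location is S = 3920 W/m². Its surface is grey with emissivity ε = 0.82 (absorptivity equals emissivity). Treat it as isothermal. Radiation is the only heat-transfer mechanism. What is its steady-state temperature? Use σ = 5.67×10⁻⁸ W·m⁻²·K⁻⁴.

At equilibrium, absorbed power = emitted power.
Absorbing cross-section = πr² = 2.411×10⁻⁷ m²; emitting surface = 4πr² = 9.642×10⁻⁷ m² (ratio 4).
εS·A_cross = εσ·A_surf·T⁴  ⇒  T⁴ = S/(4σ)   (ε cancels).
T⁴ = 3920/(4·5.67×10⁻⁸) = 1.728×10¹⁰ K⁴.
T = (1.728×10¹⁰)^(1/4).

T ≈ 363 K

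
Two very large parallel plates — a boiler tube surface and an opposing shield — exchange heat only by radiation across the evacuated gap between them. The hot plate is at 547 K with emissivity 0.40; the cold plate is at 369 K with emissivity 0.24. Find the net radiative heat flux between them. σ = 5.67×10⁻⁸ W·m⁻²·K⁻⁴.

For two infinite grey parallel plates, q = σ(T₁⁴ − T₂⁴)/(1/ε₁ + 1/ε₂ − 1).
T₁⁴ − T₂⁴ = 8.953×10¹⁰ − 1.854×10¹⁰ = 7.099×10¹⁰ K⁴.
1/ε₁ + 1/ε₂ − 1 = 2.500 + 4.167 − 1 = 5.667.
q = 5.67×10⁻⁸ × 7.099×10¹⁰ / 5.667.

q ≈ 710 W/m²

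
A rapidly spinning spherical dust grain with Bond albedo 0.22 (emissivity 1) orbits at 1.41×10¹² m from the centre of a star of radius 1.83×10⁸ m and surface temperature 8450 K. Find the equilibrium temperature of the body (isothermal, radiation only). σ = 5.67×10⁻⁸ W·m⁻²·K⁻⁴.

T ≈ 64.0 K

The star's surface emits σT_*⁴; at distance d the flux is S = σT_*⁴(R_*/d)².
S = 5.67×10⁻⁸·(8450)⁴·(1.83×10⁸/1.41×10¹²)² = 4.869 W/m².
For an isothermal sphere T⁴ = (1−a)S/(4σ) = 1.675×10⁷ K⁴.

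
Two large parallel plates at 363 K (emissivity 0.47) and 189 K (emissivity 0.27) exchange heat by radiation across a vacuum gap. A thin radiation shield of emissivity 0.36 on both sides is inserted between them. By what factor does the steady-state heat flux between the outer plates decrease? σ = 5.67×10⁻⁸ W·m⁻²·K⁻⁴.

factor ≈ 1.94

Without shield: q₀ = σΔ(T⁴)/(1/ε₁+1/ε₂−1) with denominator 4.831.
With shield the two gaps are in series; the resistances add: (1/ε₁+1/ε_s−1)+(1/ε_s+1/ε₂−1) = 3.905+5.481 = 9.387.
Heat-flux ratio q₀/q = 9.387/4.831.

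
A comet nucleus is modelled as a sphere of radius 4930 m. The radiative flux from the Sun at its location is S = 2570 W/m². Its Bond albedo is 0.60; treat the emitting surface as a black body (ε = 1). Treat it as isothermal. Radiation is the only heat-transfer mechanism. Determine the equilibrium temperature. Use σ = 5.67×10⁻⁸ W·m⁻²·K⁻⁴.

At equilibrium, absorbed power = emitted power.
Absorbing cross-section = πr² = 7.636×10⁷ m²; emitting surface = 4πr² = 3.054×10⁸ m² (ratio 4).
(1−a)S·A_cross = εσ·A_surf·T⁴  ⇒  T⁴ = (1−a)S/(4σ).
T⁴ = 0.400·2570/(4·5.67×10⁻⁸) = 4.533×10⁹ K⁴.
T = (4.533×10⁹)^(1/4).

T ≈ 259 K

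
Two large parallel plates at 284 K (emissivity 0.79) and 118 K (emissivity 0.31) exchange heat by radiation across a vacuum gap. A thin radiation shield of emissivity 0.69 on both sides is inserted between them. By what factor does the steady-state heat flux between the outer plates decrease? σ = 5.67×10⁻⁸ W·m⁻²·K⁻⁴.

factor ≈ 1.54

Without shield: q₀ = σΔ(T⁴)/(1/ε₁+1/ε₂−1) with denominator 3.492.
With shield the two gaps are in series; the resistances add: (1/ε₁+1/ε_s−1)+(1/ε_s+1/ε₂−1) = 1.715+3.675 = 5.390.
Heat-flux ratio q₀/q = 5.390/3.492.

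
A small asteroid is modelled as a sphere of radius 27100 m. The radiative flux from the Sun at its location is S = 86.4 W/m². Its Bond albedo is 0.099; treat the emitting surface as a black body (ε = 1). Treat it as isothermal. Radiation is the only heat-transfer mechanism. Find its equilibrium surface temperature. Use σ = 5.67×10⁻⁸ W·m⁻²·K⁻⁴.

At equilibrium, absorbed power = emitted power.
Absorbing cross-section = πr² = 2.307×10⁹ m²; emitting surface = 4πr² = 9.229×10⁹ m² (ratio 4).
(1−a)S·A_cross = εσ·A_surf·T⁴  ⇒  T⁴ = (1−a)S/(4σ).
T⁴ = 0.901·86.4/(4·5.67×10⁻⁸) = 3.432×10⁸ K⁴.
T = (3.432×10⁸)^(1/4).

T ≈ 136 K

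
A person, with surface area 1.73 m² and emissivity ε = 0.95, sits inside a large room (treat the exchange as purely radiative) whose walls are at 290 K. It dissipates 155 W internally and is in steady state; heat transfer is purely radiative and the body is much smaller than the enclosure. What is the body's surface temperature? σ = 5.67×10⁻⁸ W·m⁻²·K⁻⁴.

T ≈ 306 K

For a small grey body in a large enclosure, net radiated power = εσA(T⁴ − T_w⁴).
Steady state: P = εσA(T⁴ − T_w⁴) with A = 1.73 m².
T⁴ = P/(εσA) + T_w⁴ = 155/(0.95·5.67×10⁻⁸·1.730) + (290)⁴
    = 1.663×10⁹ + 7.073×10⁹ = 8.736×10⁹ K⁴.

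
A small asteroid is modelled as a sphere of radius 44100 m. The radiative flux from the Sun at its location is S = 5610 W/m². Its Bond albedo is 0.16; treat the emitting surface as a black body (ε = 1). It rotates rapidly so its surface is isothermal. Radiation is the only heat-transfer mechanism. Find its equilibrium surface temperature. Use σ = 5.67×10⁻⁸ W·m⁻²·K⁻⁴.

T ≈ 380 K

At equilibrium, absorbed power = emitted power.
Absorbing cross-section = πr² = 6.110×10⁹ m²; emitting surface = 4πr² = 2.444×10¹⁰ m² (ratio 4).
(1−a)S·A_cross = εσ·A_surf·T⁴  ⇒  T⁴ = (1−a)S/(4σ).
T⁴ = 0.840·5610/(4·5.67×10⁻⁸) = 2.078×10¹⁰ K⁴.
T = (2.078×10¹⁰)^(1/4).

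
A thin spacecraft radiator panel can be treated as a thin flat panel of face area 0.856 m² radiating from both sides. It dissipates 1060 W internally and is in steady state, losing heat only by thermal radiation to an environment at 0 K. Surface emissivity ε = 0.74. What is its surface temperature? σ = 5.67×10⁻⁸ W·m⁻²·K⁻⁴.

T ≈ 349 K

Steady state: internal power = radiated power, P = εσA T⁴.
Radiating area A = 2·0.856 = 1.712 m².
T⁴ = P/(εσA) = 1060/(0.74·5.67×10⁻⁸·1.712) = 1.476×10¹⁰ K⁴.
T = (1.476×10¹⁰)^(1/4).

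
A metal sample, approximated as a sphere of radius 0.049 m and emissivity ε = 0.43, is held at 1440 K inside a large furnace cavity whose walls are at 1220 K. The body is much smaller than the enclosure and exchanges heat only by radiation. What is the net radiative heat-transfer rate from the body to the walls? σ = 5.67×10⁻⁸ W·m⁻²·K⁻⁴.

For a small grey body in a large enclosure: P_net = εσA(T_body⁴ − T_wall⁴).
A = 4πr² = 0.03017 m²; T_body⁴ − T_wall⁴ = 4.300×10¹² − 2.215×10¹² = 2.084×10¹² K⁴.
|P_net| = 0.43·5.67×10⁻⁸·0.03017·2.084×10¹².

P_net ≈ 1530 W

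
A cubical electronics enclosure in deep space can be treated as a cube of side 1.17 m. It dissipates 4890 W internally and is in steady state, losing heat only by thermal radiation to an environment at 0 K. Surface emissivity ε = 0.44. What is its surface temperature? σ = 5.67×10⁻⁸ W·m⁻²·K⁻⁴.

T ≈ 393 K

Steady state: internal power = radiated power, P = εσA T⁴.
Radiating area A = 6L² = 8.213 m².
T⁴ = P/(εσA) = 4890/(0.44·5.67×10⁻⁸·8.213) = 2.386×10¹⁰ K⁴.
T = (2.386×10¹⁰)^(1/4).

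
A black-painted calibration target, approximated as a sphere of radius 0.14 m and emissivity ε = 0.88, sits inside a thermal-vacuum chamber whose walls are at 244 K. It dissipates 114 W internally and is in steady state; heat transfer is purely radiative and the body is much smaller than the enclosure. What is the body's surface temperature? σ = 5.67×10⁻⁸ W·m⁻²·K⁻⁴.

T ≈ 336 K

For a small grey body in a large enclosure, net radiated power = εσA(T⁴ − T_w⁴).
Steady state: P = εσA(T⁴ − T_w⁴) with A = 4πr² = 0.2463 m².
T⁴ = P/(εσA) + T_w⁴ = 114/(0.88·5.67×10⁻⁸·0.2463) + (244)⁴
    = 9.276×10⁹ + 3.545×10⁹ = 1.282×10¹⁰ K⁴.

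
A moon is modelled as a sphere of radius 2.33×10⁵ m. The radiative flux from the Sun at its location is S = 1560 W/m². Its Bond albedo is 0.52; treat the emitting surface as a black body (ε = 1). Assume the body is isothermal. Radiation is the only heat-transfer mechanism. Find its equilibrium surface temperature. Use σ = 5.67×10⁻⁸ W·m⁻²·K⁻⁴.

T ≈ 240 K

At equilibrium, absorbed power = emitted power.
Absorbing cross-section = πr² = 1.706×10¹¹ m²; emitting surface = 4πr² = 6.822×10¹¹ m² (ratio 4).
(1−a)S·A_cross = εσ·A_surf·T⁴  ⇒  T⁴ = (1−a)S/(4σ).
T⁴ = 0.480·1560/(4·5.67×10⁻⁸) = 3.302×10⁹ K⁴.
T = (3.302×10⁹)^(1/4).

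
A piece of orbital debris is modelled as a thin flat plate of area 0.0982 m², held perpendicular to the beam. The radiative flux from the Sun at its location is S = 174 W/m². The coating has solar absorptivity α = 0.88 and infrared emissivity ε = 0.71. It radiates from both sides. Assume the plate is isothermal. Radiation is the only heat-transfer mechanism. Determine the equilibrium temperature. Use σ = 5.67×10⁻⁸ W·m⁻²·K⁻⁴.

T ≈ 209 K

At equilibrium, absorbed power = emitted power.
Absorbing cross-section = A = 0.09820 m²; emitting surface = 2A = 0.1964 m² (ratio 2).
αS·A_cross = εσ·A_surf·T⁴  ⇒  T⁴ = αS/(ε·2σ).
T⁴ = 0.880·174/(0.71·2·5.67×10⁻⁸) = 1.902×10⁹ K⁴.
T = (1.902×10⁹)^(1/4).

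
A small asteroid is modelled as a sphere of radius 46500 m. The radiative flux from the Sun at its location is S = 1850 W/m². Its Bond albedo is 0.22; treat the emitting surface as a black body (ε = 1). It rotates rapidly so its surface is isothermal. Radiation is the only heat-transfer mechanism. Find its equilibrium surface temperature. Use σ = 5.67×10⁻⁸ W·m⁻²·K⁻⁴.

At equilibrium, absorbed power = emitted power.
Absorbing cross-section = πr² = 6.793×10⁹ m²; emitting surface = 4πr² = 2.717×10¹⁰ m² (ratio 4).
(1−a)S·A_cross = εσ·A_surf·T⁴  ⇒  T⁴ = (1−a)S/(4σ).
T⁴ = 0.780·1850/(4·5.67×10⁻⁸) = 6.362×10⁹ K⁴.
T = (6.362×10⁹)^(1/4).

T ≈ 282 K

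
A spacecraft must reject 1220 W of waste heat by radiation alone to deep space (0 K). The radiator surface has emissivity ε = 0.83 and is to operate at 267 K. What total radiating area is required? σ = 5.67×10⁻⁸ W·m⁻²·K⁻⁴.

P = εσA T⁴ ⇒ A = P/(εσT⁴).
T⁴ = 5.082×10⁹ K⁴.
A = 1220/(0.83 × 5.67×10⁻⁸ × 5.082×10⁹).

A ≈ 5.10 m²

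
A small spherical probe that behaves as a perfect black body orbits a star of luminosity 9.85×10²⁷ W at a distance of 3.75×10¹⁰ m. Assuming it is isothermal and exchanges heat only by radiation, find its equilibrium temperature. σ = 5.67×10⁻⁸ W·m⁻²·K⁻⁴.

First find the stellar flux at distance d: S = L/(4πd²) = 9.85×10²⁷/(4π·(3.75×10¹⁰)²) = 5.574×10⁵ W/m².
For an isothermal sphere, absorbed (1−a)S·πr² = emitted σ·4πr²·T⁴, so T⁴ = (1−a)S/(4σ).
T⁴ = 1.00·5.574×10⁵/(4·5.67×10⁻⁸) = 2.458×10¹² K⁴.

T ≈ 1250 K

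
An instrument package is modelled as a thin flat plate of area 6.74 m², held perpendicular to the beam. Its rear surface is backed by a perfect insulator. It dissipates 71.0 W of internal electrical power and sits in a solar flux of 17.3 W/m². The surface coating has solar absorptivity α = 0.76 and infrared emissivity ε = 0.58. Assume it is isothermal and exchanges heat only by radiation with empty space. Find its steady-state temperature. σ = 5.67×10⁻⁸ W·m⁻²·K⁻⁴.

At steady state, absorbed solar power + internal power = radiated power.
Absorbed: α·S·A_cross = 0.76·17.3·6.740 = 88.62 W (cross-section A).
Total input = 88.62 + 71.0 = 159.6 W.
Radiated: εσ·A_surf·T⁴ with A_surf = A = 6.740 m².
T⁴ = 159.6/(0.58·5.67×10⁻⁸·6.740) = 7.201×10⁸ K⁴.

T ≈ 164 K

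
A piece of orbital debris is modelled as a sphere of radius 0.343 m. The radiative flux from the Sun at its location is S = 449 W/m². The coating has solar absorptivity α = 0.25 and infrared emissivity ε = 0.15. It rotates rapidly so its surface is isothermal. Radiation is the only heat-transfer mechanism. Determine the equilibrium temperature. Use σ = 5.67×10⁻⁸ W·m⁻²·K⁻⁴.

At equilibrium, absorbed power = emitted power.
Absorbing cross-section = πr² = 0.3696 m²; emitting surface = 4πr² = 1.478 m² (ratio 4).
αS·A_cross = εσ·A_surf·T⁴  ⇒  T⁴ = αS/(ε·4σ).
T⁴ = 0.250·449/(0.15·4·5.67×10⁻⁸) = 3.300×10⁹ K⁴.
T = (3.300×10⁹)^(1/4).

T ≈ 240 K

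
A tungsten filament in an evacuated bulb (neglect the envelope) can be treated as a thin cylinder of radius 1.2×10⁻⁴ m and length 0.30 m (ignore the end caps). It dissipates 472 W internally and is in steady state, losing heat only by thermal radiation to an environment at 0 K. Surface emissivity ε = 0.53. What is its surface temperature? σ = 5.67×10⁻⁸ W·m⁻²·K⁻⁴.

T ≈ 2890 K

Steady state: internal power = radiated power, P = εσA T⁴.
Radiating area A = 2πrL = 2.262×10⁻⁴ m².
T⁴ = P/(εσA) = 472/(0.53·5.67×10⁻⁸·2.262×10⁻⁴) = 6.944×10¹³ K⁴.
T = (6.944×10¹³)^(1/4).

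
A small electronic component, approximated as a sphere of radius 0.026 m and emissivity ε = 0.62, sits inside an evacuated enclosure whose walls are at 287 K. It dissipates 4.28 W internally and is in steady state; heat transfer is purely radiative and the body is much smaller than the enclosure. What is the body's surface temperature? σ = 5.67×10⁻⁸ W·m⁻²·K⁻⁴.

T ≈ 381 K

For a small grey body in a large enclosure, net radiated power = εσA(T⁴ − T_w⁴).
Steady state: P = εσA(T⁴ − T_w⁴) with A = 4πr² = 0.008495 m².
T⁴ = P/(εσA) + T_w⁴ = 4.28/(0.62·5.67×10⁻⁸·0.008495) + (287)⁴
    = 1.433×10¹⁰ + 6.785×10⁹ = 2.112×10¹⁰ K⁴.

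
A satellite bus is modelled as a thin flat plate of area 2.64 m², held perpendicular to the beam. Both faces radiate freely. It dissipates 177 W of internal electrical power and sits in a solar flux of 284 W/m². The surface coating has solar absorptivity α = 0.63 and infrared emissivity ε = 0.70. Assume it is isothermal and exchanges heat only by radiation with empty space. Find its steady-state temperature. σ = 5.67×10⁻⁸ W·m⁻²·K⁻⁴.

T ≈ 236 K

At steady state, absorbed solar power + internal power = radiated power.
Absorbed: α·S·A_cross = 0.63·284·2.640 = 472.3 W (cross-section A).
Total input = 472.3 + 177 = 649.3 W.
Radiated: εσ·A_surf·T⁴ with A_surf = 2A = 5.280 m².
T⁴ = 649.3/(0.70·5.67×10⁻⁸·5.280) = 3.099×10⁹ K⁴.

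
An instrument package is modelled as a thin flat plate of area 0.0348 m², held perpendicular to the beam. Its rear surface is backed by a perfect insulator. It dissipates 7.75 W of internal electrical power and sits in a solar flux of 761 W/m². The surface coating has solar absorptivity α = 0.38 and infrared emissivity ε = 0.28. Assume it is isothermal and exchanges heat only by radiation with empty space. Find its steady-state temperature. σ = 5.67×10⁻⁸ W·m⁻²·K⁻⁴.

At steady state, absorbed solar power + internal power = radiated power.
Absorbed: α·S·A_cross = 0.38·761·0.03480 = 10.06 W (cross-section A).
Total input = 10.06 + 7.75 = 17.81 W.
Radiated: εσ·A_surf·T⁴ with A_surf = A = 0.03480 m².
T⁴ = 17.81/(0.28·5.67×10⁻⁸·0.03480) = 3.224×10¹⁰ K⁴.

T ≈ 424 K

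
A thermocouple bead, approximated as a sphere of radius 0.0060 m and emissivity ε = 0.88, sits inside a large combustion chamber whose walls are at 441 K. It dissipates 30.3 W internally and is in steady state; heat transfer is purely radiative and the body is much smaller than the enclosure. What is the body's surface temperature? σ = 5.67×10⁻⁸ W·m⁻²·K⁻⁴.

For a small grey body in a large enclosure, net radiated power = εσA(T⁴ − T_w⁴).
Steady state: P = εσA(T⁴ − T_w⁴) with A = 4πr² = 4.524×10⁻⁴ m².
T⁴ = P/(εσA) + T_w⁴ = 30.3/(0.88·5.67×10⁻⁸·4.524×10⁻⁴) + (441)⁴
    = 1.342×10¹² + 3.782×10¹⁰ = 1.380×10¹² K⁴.

T ≈ 1080 K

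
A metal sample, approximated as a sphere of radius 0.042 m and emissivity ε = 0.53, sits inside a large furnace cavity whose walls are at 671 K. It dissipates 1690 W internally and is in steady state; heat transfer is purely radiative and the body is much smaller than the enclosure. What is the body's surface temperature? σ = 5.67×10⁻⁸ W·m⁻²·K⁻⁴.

For a small grey body in a large enclosure, net radiated power = εσA(T⁴ − T_w⁴).
Steady state: P = εσA(T⁴ − T_w⁴) with A = 4πr² = 0.02217 m².
T⁴ = P/(εσA) + T_w⁴ = 1690/(0.53·5.67×10⁻⁸·0.02217) + (671)⁴
    = 2.537×10¹² + 2.027×10¹¹ = 2.740×10¹² K⁴.

T ≈ 1290 K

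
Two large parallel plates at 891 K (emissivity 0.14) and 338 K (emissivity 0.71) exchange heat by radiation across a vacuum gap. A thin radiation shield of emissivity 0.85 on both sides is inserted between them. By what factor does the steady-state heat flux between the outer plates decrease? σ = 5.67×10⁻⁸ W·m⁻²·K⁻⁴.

Without shield: q₀ = σΔ(T⁴)/(1/ε₁+1/ε₂−1) with denominator 7.551.
With shield the two gaps are in series; the resistances add: (1/ε₁+1/ε_s−1)+(1/ε_s+1/ε₂−1) = 7.319+1.585 = 8.904.
Heat-flux ratio q₀/q = 8.904/7.551.

factor ≈ 1.18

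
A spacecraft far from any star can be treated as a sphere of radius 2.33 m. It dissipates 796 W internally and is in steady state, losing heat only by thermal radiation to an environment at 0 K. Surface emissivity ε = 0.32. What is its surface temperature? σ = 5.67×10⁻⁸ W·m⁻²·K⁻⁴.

Steady state: internal power = radiated power, P = εσA T⁴.
Radiating area A = 4πr² = 68.22 m².
T⁴ = P/(εσA) = 796/(0.32·5.67×10⁻⁸·68.22) = 6.431×10⁸ K⁴.
T = (6.431×10⁸)^(1/4).

T ≈ 159 K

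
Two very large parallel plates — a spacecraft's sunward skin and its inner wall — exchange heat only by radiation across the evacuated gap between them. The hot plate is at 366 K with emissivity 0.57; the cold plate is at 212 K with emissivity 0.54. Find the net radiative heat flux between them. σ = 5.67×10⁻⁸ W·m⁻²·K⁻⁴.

q ≈ 346 W/m²

For two infinite grey parallel plates, q = σ(T₁⁴ − T₂⁴)/(1/ε₁ + 1/ε₂ − 1).
T₁⁴ − T₂⁴ = 1.794×10¹⁰ − 2.020×10⁹ = 1.592×10¹⁰ K⁴.
1/ε₁ + 1/ε₂ − 1 = 1.754 + 1.852 − 1 = 2.606.
q = 5.67×10⁻⁸ × 1.592×10¹⁰ / 2.606.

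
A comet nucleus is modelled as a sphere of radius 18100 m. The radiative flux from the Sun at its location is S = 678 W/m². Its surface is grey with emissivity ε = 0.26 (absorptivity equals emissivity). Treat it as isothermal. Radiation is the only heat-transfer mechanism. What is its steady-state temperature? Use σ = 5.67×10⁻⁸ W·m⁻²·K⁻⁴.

T ≈ 234 K

At equilibrium, absorbed power = emitted power.
Absorbing cross-section = πr² = 1.029×10⁹ m²; emitting surface = 4πr² = 4.117×10⁹ m² (ratio 4).
εS·A_cross = εσ·A_surf·T⁴  ⇒  T⁴ = S/(4σ)   (ε cancels).
T⁴ = 678/(4·5.67×10⁻⁸) = 2.989×10⁹ K⁴.
T = (2.989×10⁹)^(1/4).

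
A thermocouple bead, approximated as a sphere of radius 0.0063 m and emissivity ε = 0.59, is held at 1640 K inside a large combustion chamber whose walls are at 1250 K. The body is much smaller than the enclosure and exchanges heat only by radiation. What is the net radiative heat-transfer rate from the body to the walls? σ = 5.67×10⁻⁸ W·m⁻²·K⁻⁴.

P_net ≈ 80.0 W

For a small grey body in a large enclosure: P_net = εσA(T_body⁴ − T_wall⁴).
A = 4πr² = 4.988×10⁻⁴ m²; T_body⁴ − T_wall⁴ = 7.234×10¹² − 2.441×10¹² = 4.793×10¹² K⁴.
|P_net| = 0.59·5.67×10⁻⁸·4.988×10⁻⁴·4.793×10¹².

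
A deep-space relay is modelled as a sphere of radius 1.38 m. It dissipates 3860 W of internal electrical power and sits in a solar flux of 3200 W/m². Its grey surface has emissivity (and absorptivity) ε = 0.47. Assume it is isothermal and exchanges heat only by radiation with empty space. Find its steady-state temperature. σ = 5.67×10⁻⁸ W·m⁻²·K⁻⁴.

At steady state, absorbed solar power + internal power = radiated power.
Absorbed: α·S·A_cross = 0.47·3200·5.983 = 8998 W (cross-section πr²).
Total input = 8998 + 3860 = 12860 W.
Radiated: εσ·A_surf·T⁴ with A_surf = 4πr² = 23.93 m².
T⁴ = 12860/(0.47·5.67×10⁻⁸·23.93) = 2.016×10¹⁰ K⁴.

T ≈ 377 K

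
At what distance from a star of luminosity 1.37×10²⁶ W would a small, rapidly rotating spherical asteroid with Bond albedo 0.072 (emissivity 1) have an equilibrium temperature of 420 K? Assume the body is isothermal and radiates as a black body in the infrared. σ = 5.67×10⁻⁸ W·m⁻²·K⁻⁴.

d ≈ 3.79×10¹⁰ m

For an isothermal black-emitting sphere, (1−a)S·πr² = σ·4πr²·T⁴ ⇒ S = 4σT⁴/(1−a).
S = 4·5.67×10⁻⁸·(420)⁴/0.928 = 7605 W/m².
Flux falls as S = L/(4πd²), so d = √(L/(4πS)) = √(1.37×10²⁶/(4π·7605)).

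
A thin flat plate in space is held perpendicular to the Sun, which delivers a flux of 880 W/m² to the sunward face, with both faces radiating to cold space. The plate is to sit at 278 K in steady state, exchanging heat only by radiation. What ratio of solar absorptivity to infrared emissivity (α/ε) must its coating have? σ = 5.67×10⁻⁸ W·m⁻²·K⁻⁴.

α/ε ≈ 0.770

Balance: αS·A = εσ·2A·T⁴ ⇒ α/ε = 2σT⁴/S.
α/ε = 2·5.67×10⁻⁸·(278)⁴/880 = 2·5.67×10⁻⁸·5.973×10⁹/880.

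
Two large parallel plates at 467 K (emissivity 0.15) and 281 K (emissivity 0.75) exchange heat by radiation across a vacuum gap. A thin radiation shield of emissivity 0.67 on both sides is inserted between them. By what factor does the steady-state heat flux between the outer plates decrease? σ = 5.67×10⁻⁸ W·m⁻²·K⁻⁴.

Without shield: q₀ = σΔ(T⁴)/(1/ε₁+1/ε₂−1) with denominator 7.000.
With shield the two gaps are in series; the resistances add: (1/ε₁+1/ε_s−1)+(1/ε_s+1/ε₂−1) = 7.159+1.826 = 8.985.
Heat-flux ratio q₀/q = 8.985/7.000.

factor ≈ 1.28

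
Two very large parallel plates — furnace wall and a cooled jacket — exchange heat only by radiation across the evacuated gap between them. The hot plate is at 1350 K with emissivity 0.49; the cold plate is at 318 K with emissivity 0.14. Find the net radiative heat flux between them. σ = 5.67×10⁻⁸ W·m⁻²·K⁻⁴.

q ≈ 22900 W/m²

For two infinite grey parallel plates, q = σ(T₁⁴ − T₂⁴)/(1/ε₁ + 1/ε₂ − 1).
T₁⁴ − T₂⁴ = 3.322×10¹² − 1.023×10¹⁰ = 3.311×10¹² K⁴.
1/ε₁ + 1/ε₂ − 1 = 2.041 + 7.143 − 1 = 8.184.
q = 5.67×10⁻⁸ × 3.311×10¹² / 8.184.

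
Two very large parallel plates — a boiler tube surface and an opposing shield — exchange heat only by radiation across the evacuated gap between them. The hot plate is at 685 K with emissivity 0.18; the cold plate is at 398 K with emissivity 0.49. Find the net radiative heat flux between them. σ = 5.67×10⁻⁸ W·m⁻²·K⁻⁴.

q ≈ 1680 W/m²

For two infinite grey parallel plates, q = σ(T₁⁴ − T₂⁴)/(1/ε₁ + 1/ε₂ − 1).
T₁⁴ − T₂⁴ = 2.202×10¹¹ − 2.509×10¹⁰ = 1.951×10¹¹ K⁴.
1/ε₁ + 1/ε₂ − 1 = 5.556 + 2.041 − 1 = 6.596.
q = 5.67×10⁻⁸ × 1.951×10¹¹ / 6.596.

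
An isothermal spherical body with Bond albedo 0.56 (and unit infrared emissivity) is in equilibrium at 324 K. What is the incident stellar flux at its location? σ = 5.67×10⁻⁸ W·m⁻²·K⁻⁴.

(1−a)S·πr² = σ·4πr²·T⁴ ⇒ S = 4σT⁴/(1−a).
S = 4·5.67×10⁻⁸·1.102×10¹⁰/0.440.

S ≈ 5680 W/m²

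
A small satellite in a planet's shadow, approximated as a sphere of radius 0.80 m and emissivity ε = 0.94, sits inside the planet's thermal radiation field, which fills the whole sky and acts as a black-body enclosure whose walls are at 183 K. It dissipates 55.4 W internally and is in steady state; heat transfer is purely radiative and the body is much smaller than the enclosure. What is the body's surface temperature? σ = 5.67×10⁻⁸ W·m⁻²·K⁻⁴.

For a small grey body in a large enclosure, net radiated power = εσA(T⁴ − T_w⁴).
Steady state: P = εσA(T⁴ − T_w⁴) with A = 4πr² = 8.042 m².
T⁴ = P/(εσA) + T_w⁴ = 55.4/(0.94·5.67×10⁻⁸·8.042) + (183)⁴
    = 1.292×10⁸ + 1.122×10⁹ = 1.251×10⁹ K⁴.

T ≈ 188 K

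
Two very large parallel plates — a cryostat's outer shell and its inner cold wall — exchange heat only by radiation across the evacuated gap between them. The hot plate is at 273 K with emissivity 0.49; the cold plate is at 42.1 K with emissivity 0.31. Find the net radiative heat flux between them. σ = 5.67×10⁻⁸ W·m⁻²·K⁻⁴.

q ≈ 73.8 W/m²

For two infinite grey parallel plates, q = σ(T₁⁴ − T₂⁴)/(1/ε₁ + 1/ε₂ − 1).
T₁⁴ − T₂⁴ = 5.555×10⁹ − 3.141×10⁶ = 5.551×10⁹ K⁴.
1/ε₁ + 1/ε₂ − 1 = 2.041 + 3.226 − 1 = 4.267.
q = 5.67×10⁻⁸ × 5.551×10⁹ / 4.267.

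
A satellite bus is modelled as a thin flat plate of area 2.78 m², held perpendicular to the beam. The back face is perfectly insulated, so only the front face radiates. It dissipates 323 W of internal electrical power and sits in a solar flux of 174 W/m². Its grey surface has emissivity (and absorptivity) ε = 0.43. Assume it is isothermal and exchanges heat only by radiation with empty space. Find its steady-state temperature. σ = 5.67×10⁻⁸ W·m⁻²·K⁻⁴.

At steady state, absorbed solar power + internal power = radiated power.
Absorbed: α·S·A_cross = 0.43·174·2.780 = 208.0 W (cross-section A).
Total input = 208.0 + 323 = 531.0 W.
Radiated: εσ·A_surf·T⁴ with A_surf = A = 2.780 m².
T⁴ = 531.0/(0.43·5.67×10⁻⁸·2.780) = 7.834×10⁹ K⁴.

T ≈ 298 K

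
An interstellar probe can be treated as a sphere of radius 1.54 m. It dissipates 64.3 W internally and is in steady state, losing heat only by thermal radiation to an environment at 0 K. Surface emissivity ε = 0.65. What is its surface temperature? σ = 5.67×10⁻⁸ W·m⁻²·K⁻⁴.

Steady state: internal power = radiated power, P = εσA T⁴.
Radiating area A = 4πr² = 29.80 m².
T⁴ = P/(εσA) = 64.3/(0.65·5.67×10⁻⁸·29.80) = 5.854×10⁷ K⁴.
T = (5.854×10⁷)^(1/4).

T ≈ 87.5 K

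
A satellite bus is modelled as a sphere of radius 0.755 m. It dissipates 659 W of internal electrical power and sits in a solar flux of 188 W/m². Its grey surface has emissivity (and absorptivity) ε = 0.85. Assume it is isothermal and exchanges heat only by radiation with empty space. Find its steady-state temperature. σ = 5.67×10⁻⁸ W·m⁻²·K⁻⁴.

At steady state, absorbed solar power + internal power = radiated power.
Absorbed: α·S·A_cross = 0.85·188·1.791 = 286.2 W (cross-section πr²).
Total input = 286.2 + 659 = 945.2 W.
Radiated: εσ·A_surf·T⁴ with A_surf = 4πr² = 7.163 m².
T⁴ = 945.2/(0.85·5.67×10⁻⁸·7.163) = 2.738×10⁹ K⁴.

T ≈ 229 K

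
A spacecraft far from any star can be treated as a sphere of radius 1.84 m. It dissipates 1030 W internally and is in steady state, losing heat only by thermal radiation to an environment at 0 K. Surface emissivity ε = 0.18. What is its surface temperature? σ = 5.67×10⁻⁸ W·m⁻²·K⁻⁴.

T ≈ 221 K

Steady state: internal power = radiated power, P = εσA T⁴.
Radiating area A = 4πr² = 42.54 m².
T⁴ = P/(εσA) = 1030/(0.18·5.67×10⁻⁸·42.54) = 2.372×10⁹ K⁴.
T = (2.372×10⁹)^(1/4).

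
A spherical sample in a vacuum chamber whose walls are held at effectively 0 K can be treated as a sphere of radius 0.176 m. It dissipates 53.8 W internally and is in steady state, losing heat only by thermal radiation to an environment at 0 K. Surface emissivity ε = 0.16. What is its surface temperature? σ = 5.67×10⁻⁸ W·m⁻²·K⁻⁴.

Steady state: internal power = radiated power, P = εσA T⁴.
Radiating area A = 4πr² = 0.3893 m².
T⁴ = P/(εσA) = 53.8/(0.16·5.67×10⁻⁸·0.3893) = 1.524×10¹⁰ K⁴.
T = (1.524×10¹⁰)^(1/4).

T ≈ 351 K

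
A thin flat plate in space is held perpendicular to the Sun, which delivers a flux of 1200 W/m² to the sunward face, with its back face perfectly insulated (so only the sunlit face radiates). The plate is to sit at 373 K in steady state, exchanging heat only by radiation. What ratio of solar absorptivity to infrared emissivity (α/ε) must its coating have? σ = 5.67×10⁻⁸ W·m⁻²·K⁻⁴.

Balance: αS·A = εσ·1A·T⁴ ⇒ α/ε = σT⁴/S.
α/ε = 5.67×10⁻⁸·(373)⁴/1200 = 5.67×10⁻⁸·1.936×10¹⁰/1200.

α/ε ≈ 0.915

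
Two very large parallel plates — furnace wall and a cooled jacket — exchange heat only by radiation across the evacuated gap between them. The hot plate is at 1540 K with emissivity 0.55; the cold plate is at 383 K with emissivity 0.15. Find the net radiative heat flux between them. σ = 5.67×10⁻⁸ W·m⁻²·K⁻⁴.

For two infinite grey parallel plates, q = σ(T₁⁴ − T₂⁴)/(1/ε₁ + 1/ε₂ − 1).
T₁⁴ − T₂⁴ = 5.624×10¹² − 2.152×10¹⁰ = 5.603×10¹² K⁴.
1/ε₁ + 1/ε₂ − 1 = 1.818 + 6.667 − 1 = 7.485.
q = 5.67×10⁻⁸ × 5.603×10¹² / 7.485.

q ≈ 42400 W/m²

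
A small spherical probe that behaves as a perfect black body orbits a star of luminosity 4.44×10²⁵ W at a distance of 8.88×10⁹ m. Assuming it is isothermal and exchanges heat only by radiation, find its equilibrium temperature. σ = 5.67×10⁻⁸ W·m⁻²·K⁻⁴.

T ≈ 667 K

First find the stellar flux at distance d: S = L/(4πd²) = 4.44×10²⁵/(4π·(8.88×10⁹)²) = 44810 W/m².
For an isothermal sphere, absorbed (1−a)S·πr² = emitted σ·4πr²·T⁴, so T⁴ = (1−a)S/(4σ).
T⁴ = 1.00·44810/(4·5.67×10⁻⁸) = 1.976×10¹¹ K⁴.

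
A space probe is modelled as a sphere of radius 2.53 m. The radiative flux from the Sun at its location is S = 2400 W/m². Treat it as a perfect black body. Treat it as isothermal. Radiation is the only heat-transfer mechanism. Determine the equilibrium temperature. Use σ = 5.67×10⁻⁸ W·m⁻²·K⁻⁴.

T ≈ 321 K

At equilibrium, absorbed power = emitted power.
Absorbing cross-section = πr² = 20.11 m²; emitting surface = 4πr² = 80.44 m² (ratio 4).
S·A_cross = εσ·A_surf·T⁴  ⇒  T⁴ = S/(4σ).
T⁴ = 1.00·2400/(4·5.67×10⁻⁸) = 1.058×10¹⁰ K⁴.
T = (1.058×10¹⁰)^(1/4).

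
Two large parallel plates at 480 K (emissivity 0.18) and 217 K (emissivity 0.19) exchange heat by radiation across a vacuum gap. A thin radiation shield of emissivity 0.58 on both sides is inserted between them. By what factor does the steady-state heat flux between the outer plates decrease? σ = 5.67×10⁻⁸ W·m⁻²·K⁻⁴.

factor ≈ 1.25

Without shield: q₀ = σΔ(T⁴)/(1/ε₁+1/ε₂−1) with denominator 9.819.
With shield the two gaps are in series; the resistances add: (1/ε₁+1/ε_s−1)+(1/ε_s+1/ε₂−1) = 6.280+5.987 = 12.27.
Heat-flux ratio q₀/q = 12.27/9.819.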